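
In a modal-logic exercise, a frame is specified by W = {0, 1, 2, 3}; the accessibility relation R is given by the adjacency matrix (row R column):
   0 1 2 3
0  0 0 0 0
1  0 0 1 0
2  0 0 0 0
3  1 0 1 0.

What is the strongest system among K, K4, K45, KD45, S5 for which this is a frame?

K4

Transitive (axiom 4): yes — every two-step R-path is closed by a direct edge.
Euclidean (axiom 5): no — 3 R 0 and 3 R 2, but not 0 R 2.
Serial (axiom D): no — 0 has no R-successor.
Reflexive (axiom T): no — 0 is not related to itself.
So F validates K, K4; K45 would additionally require R to be Euclidean. The strongest is K4.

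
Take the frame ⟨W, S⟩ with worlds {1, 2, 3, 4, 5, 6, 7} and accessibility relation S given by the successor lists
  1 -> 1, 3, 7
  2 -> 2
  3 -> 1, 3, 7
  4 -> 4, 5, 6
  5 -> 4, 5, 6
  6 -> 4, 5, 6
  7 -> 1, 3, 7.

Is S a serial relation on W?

Yes

Serial: yes — every world has a successor (e.g. 1 S 1).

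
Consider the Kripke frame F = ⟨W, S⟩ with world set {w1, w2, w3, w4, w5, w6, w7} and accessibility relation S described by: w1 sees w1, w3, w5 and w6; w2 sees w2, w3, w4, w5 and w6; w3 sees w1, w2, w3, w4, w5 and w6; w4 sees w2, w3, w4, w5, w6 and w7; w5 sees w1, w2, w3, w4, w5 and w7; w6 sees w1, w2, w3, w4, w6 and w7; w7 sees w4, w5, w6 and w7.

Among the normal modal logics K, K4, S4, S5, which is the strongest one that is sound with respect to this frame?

K

Transitive (axiom 4): no — w1 S w3 and w3 S w2, but not w1 S w2.
Reflexive (axiom T): yes — every world is S-related to itself.
Euclidean (axiom 5): no — w1 S w5 and w1 S w6, but not w5 S w6.
So F validates K; K4 would additionally require S to be transitive. The strongest is K.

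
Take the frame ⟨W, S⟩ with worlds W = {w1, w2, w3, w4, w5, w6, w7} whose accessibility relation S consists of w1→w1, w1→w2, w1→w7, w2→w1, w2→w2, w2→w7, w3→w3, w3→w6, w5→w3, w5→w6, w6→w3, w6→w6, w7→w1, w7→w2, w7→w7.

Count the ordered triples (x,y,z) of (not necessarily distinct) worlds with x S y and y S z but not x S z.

S is transitive; there are no such tuples.

0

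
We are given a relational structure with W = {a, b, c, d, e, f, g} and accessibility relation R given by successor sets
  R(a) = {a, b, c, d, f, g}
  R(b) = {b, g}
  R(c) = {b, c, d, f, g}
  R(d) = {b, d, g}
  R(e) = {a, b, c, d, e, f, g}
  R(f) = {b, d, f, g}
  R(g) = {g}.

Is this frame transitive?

Yes

Transitive: yes — every two-step R-path is closed by a direct edge.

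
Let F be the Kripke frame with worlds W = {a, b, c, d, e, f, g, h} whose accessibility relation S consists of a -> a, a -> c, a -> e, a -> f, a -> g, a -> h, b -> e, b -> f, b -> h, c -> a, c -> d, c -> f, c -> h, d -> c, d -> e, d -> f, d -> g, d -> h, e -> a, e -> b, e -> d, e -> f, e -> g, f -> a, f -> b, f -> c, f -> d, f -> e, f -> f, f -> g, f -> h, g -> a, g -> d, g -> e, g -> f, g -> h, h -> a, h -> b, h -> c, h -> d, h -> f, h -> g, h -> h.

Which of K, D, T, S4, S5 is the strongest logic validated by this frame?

Serial (axiom D): yes — every world has a successor (e.g. a S a).
Reflexive (axiom T): no — b is not related to itself.
Transitive (axiom 4): no — a S c and c S d, but not a S d.
Euclidean (axiom 5): no — a S c and a S e, but not c S e.
So F validates K, D; T would additionally require S to be reflexive. The strongest is D.

D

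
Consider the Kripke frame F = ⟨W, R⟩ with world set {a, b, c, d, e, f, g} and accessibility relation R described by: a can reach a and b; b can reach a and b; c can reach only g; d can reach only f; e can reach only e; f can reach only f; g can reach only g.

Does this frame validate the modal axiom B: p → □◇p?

The schema B characterises exactly the symmetric frames.
Symmetric: no — c R g but not g R c.

No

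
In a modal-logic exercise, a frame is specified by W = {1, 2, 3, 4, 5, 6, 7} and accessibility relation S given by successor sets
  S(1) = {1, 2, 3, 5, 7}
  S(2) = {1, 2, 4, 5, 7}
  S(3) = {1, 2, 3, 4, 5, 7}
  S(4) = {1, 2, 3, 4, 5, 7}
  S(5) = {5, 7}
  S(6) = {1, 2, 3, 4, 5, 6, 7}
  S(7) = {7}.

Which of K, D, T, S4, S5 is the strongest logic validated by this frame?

T

Serial (axiom D): yes — every world has a successor (e.g. 1 S 1).
Reflexive (axiom T): yes — every world is S-related to itself.
Transitive (axiom 4): no — 1 S 2 and 2 S 4, but not 1 S 4.
Euclidean (axiom 5): no — 1 S 2 and 1 S 3, but not 2 S 3.
So F validates K, D, T; S4 would additionally require S to be transitive. The strongest is T.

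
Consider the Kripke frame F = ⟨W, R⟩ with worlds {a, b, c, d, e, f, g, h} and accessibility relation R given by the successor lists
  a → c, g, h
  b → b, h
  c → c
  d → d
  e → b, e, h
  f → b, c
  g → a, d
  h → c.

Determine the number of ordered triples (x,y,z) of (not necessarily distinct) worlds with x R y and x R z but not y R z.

Enumerating: (a,c,g), (a,c,h), (a,g,c), (a,g,g), (a,g,h), (a,h,g), (a,h,h), (b,h,b), (b,h,h), (e,b,e), (e,h,b), (e,h,e), (e,h,h), (f,b,c), (f,c,b), (g,a,a), (g,a,d), (g,d,a).

18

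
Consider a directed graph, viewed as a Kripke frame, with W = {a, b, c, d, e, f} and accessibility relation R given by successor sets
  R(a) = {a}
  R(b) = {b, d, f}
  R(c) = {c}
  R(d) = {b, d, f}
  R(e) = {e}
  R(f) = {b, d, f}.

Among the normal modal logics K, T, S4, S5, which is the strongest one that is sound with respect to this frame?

S5

Reflexive (axiom T): yes — every world is R-related to itself.
Transitive (axiom 4): yes — every two-step R-path is closed by a direct edge.
Euclidean (axiom 5): yes — any two successors of a common world are R-related.
So F validates K, T, S4, S5. The strongest is S5.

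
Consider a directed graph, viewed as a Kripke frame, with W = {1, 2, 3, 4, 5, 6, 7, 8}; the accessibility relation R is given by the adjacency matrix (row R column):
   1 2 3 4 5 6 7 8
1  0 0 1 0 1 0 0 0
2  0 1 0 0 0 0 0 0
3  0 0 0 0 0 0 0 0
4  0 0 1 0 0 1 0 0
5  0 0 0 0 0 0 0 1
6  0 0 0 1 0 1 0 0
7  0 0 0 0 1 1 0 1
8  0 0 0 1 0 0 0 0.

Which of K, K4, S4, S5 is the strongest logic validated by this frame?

Transitive (axiom 4): no — 1 R 5 and 5 R 8, but not 1 R 8.
Reflexive (axiom T): no — 1 is not related to itself.
Euclidean (axiom 5): no — 1 R 3 and 1 R 5, but not 3 R 5.
So F validates K; K4 would additionally require R to be transitive. The strongest is K.

K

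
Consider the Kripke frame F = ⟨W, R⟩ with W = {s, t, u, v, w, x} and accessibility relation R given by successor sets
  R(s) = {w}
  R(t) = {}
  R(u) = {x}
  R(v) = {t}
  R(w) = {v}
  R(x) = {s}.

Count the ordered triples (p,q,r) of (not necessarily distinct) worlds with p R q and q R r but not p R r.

4

Enumerating: (s,w,v), (u,x,s), (w,v,t), (x,s,w).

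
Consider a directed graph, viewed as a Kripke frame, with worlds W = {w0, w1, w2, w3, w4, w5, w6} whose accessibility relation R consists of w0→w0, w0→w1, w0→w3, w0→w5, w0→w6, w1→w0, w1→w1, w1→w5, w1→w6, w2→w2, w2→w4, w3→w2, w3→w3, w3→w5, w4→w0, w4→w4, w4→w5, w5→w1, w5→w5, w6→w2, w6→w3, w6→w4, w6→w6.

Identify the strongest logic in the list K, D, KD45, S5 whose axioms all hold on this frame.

Serial (axiom D): yes — every world has a successor (e.g. w0 R w0).
Euclidean (axiom 5): no — w0 R w1 and w0 R w3, but not w1 R w3.
Transitive (axiom 4): no — w0 R w3 and w3 R w2, but not w0 R w2.
Reflexive (axiom T): yes — every world is R-related to itself.
So F validates K, D; KD45 would additionally require R to be Euclidean and transitive. The strongest is D.

D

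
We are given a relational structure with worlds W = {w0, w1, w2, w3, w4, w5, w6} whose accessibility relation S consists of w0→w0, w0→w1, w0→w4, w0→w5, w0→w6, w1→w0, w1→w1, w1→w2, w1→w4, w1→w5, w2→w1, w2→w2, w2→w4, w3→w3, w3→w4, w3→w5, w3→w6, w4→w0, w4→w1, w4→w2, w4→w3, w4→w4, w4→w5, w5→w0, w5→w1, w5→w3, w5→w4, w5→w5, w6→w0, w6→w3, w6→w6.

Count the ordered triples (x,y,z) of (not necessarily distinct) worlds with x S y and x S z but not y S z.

30

Enumerating: (w0,w1,w6), (w0,w4,w6), (w0,w5,w6), (w0,w6,w1), (w0,w6,w4), (w0,w6,w5), (w1,w0,w2), (w1,w2,w0), (w1,w2,w5), (w1,w5,w2), (w3,w4,w6), (w3,w5,w6), … and 18 more.
Total: 30.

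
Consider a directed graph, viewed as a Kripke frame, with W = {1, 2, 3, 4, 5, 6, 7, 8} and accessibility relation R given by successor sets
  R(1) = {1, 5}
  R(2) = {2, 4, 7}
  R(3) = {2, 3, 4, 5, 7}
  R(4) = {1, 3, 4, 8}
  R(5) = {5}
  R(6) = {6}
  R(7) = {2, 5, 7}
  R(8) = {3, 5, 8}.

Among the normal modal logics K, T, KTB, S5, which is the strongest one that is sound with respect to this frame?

T

Reflexive (axiom T): yes — every world is R-related to itself.
Symmetric (axiom B): no — 1 R 5 but not 5 R 1.
Euclidean (axiom 5): no — 2 R 4 and 2 R 7, but not 4 R 7.
So F validates K, T; KTB would additionally require R to be symmetric. The strongest is T.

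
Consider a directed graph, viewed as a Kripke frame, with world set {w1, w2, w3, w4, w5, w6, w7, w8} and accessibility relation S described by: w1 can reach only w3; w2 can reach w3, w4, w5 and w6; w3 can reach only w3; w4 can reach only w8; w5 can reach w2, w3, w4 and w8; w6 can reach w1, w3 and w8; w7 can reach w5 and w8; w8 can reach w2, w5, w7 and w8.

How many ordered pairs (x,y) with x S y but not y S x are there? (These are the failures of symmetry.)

12

Enumerating: (w1,w3), (w2,w3), (w2,w4), (w2,w6), (w4,w8), (w5,w3), (w5,w4), (w6,w1), (w6,w3), (w6,w8), (w7,w5), (w8,w2).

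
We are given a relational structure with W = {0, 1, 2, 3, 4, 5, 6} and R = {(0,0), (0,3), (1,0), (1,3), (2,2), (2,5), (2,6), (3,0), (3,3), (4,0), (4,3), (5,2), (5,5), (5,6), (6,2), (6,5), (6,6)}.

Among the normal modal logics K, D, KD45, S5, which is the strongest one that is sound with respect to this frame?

Serial (axiom D): yes — every world has a successor (e.g. 0 R 0).
Euclidean (axiom 5): yes — any two successors of a common world are R-related.
Transitive (axiom 4): yes — every two-step R-path is closed by a direct edge.
Reflexive (axiom T): no — 1 is not related to itself.
So F validates K, D, KD45; S5 would additionally require R to be reflexive. The strongest is KD45.

KD45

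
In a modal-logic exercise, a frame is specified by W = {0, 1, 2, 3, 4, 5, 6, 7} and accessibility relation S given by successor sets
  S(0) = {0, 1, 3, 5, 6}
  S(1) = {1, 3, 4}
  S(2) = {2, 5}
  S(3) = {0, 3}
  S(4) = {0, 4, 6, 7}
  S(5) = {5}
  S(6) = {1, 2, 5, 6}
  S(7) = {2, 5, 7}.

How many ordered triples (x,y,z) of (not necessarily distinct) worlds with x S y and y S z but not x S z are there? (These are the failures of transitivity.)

19

Enumerating: (0,1,4), (0,6,2), (1,3,0), (1,4,0), (1,4,6), (1,4,7), (3,0,1), (3,0,5), (3,0,6), (4,0,1), (4,0,3), (4,0,5), … and 7 more.
Total: 19.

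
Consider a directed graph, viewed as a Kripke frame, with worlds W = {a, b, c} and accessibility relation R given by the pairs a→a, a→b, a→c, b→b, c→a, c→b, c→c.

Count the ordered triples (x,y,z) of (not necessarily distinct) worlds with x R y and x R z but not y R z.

4

Enumerating: (a,b,a), (a,b,c), (c,b,a), (c,b,c).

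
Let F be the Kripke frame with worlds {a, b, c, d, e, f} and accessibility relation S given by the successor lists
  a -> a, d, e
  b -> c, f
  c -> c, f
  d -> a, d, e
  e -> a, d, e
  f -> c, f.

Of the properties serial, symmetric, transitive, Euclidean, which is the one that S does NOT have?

Serial: yes — every world has a successor (e.g. a S a).
Symmetric: no — b S c but not c S b.
Transitive: yes — every two-step S-path is closed by a direct edge.
Euclidean: yes — any two successors of a common world are S-related.
Only symmetric fails.

symmetric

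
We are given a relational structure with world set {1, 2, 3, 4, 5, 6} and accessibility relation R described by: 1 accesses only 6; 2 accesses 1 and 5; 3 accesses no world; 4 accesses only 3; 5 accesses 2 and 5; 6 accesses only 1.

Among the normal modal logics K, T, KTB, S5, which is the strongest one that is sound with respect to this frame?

Reflexive (axiom T): no — 1 is not related to itself.
Symmetric (axiom B): no — 2 R 1 but not 1 R 2.
Euclidean (axiom 5): no — 2 R 1 and 2 R 5, but not 1 R 5.
So F validates K; T would additionally require R to be reflexive. The strongest is K.

K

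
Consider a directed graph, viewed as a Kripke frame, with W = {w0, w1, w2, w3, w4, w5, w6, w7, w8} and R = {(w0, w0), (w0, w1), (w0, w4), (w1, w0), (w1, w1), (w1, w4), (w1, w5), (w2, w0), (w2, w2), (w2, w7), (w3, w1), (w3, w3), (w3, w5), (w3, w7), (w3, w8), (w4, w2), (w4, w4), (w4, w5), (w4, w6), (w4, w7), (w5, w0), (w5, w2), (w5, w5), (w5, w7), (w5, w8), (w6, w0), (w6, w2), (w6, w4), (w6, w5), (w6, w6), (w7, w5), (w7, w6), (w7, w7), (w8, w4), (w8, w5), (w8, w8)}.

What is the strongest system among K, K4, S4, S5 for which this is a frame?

Transitive (axiom 4): no — w0 R w1 and w1 R w5, but not w0 R w5.
Reflexive (axiom T): yes — every world is R-related to itself.
Euclidean (axiom 5): no — w0 R w4 and w0 R w1, but not w4 R w1.
So F validates K; K4 would additionally require R to be transitive. The strongest is K.

K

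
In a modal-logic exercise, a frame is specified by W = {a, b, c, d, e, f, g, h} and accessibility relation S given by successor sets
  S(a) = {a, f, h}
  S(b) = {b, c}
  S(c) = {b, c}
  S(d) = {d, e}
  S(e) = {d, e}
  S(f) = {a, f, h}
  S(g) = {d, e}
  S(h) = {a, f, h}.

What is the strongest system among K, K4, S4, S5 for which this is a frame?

K4

Transitive (axiom 4): yes — every two-step S-path is closed by a direct edge.
Reflexive (axiom T): no — g is not related to itself.
Euclidean (axiom 5): yes — any two successors of a common world are S-related.
So F validates K, K4; S4 would additionally require S to be reflexive. The strongest is K4.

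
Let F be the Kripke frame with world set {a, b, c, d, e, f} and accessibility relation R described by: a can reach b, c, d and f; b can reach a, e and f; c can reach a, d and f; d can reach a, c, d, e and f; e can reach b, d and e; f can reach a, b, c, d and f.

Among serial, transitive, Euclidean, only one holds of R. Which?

serial

Serial: yes — every world has a successor (e.g. a R b).
Transitive: no — a R b and b R e, but not a R e.
Euclidean: no — a R b and a R c, but not b R c.
Only serial holds.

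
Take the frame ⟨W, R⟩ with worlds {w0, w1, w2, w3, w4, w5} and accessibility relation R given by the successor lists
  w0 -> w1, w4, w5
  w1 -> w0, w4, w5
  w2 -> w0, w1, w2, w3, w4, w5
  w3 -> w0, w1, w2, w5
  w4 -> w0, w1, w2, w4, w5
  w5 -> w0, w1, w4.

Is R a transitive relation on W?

Transitive: no — w0 R w4 and w4 R w2, but not w0 R w2.

No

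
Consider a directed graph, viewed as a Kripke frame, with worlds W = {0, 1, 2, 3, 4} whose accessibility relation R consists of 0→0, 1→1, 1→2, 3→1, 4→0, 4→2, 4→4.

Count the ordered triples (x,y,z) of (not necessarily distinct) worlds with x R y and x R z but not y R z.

7

Enumerating: (1,2,1), (1,2,2), (4,0,2), (4,0,4), (4,2,0), (4,2,2), (4,2,4).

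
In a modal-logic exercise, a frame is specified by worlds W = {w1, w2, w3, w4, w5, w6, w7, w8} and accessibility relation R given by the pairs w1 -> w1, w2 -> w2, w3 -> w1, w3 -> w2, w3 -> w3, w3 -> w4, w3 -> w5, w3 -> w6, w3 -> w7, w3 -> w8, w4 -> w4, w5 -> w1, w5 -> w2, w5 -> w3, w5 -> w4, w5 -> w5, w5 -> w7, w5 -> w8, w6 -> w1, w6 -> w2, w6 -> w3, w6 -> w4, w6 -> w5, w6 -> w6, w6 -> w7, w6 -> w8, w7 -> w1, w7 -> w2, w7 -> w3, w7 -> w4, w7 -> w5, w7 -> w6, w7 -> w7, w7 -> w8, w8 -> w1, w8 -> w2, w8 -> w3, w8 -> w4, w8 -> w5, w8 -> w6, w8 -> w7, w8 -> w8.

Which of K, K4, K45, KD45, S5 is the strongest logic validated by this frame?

K

Transitive (axiom 4): no — w5 R w3 and w3 R w6, but not w5 R w6.
Euclidean (axiom 5): no — w3 R w1 and w3 R w2, but not w1 R w2.
Serial (axiom D): yes — every world has a successor (e.g. w1 R w1).
Reflexive (axiom T): yes — every world is R-related to itself.
So F validates K; K4 would additionally require R to be transitive. The strongest is K.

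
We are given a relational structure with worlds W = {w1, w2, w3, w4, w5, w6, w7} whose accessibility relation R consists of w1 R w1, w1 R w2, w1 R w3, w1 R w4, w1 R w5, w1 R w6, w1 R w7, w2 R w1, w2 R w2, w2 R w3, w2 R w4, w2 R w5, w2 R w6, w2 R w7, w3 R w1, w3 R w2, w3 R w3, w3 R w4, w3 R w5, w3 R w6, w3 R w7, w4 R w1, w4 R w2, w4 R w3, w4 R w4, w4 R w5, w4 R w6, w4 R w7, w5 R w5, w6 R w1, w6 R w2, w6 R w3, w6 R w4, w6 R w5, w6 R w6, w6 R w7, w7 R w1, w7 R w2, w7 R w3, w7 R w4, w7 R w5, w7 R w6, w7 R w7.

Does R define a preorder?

Yes

Reflexive: yes — every world is R-related to itself.
Transitive: yes — every two-step R-path is closed by a direct edge.
So R is a preorder.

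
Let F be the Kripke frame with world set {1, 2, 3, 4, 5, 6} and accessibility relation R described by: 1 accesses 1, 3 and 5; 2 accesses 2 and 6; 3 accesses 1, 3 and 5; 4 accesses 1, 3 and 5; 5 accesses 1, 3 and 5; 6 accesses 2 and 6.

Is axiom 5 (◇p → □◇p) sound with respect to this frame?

The schema 5 characterises exactly the Euclidean frames.
Euclidean: yes — any two successors of a common world are R-related.

Yes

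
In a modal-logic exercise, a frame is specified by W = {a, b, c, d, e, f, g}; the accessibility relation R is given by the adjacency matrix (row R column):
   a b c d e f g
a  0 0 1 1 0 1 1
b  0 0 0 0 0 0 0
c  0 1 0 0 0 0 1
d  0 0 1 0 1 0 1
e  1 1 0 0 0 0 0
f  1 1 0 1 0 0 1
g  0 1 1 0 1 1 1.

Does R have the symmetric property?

No

Symmetric: no — a R c but not c R a.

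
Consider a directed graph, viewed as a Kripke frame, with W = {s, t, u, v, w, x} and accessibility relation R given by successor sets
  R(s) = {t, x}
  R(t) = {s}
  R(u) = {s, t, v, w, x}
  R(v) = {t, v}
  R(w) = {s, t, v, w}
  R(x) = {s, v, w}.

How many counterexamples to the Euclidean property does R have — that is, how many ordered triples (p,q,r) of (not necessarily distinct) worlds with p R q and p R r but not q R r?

33

Enumerating: (s,t,t), (s,t,x), (s,x,t), (s,x,x), (t,s,s), (u,s,s), (u,s,v), (u,s,w), (u,t,t), (u,t,v), (u,t,w), (u,t,x), … and 21 more.
Total: 33.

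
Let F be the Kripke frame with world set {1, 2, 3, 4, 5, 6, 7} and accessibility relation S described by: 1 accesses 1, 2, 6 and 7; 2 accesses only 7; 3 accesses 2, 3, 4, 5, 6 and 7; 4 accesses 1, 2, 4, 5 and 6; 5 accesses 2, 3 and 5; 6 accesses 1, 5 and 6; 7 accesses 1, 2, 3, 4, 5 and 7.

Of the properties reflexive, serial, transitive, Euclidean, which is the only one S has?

Reflexive: no — 2 is not related to itself.
Serial: yes — every world has a successor (e.g. 1 S 1).
Transitive: no — 1 S 6 and 6 S 5, but not 1 S 5.
Euclidean: no — 1 S 2 and 1 S 6, but not 2 S 6.
Only serial holds.

serial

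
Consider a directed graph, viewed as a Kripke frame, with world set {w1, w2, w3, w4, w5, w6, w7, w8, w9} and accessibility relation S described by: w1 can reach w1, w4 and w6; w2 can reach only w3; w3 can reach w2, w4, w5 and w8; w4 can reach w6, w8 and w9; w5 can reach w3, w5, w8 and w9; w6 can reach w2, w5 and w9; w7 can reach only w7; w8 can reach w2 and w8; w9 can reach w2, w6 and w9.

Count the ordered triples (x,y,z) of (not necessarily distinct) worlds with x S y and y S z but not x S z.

Enumerating: (w1,w4,w8), (w1,w4,w9), (w1,w6,w2), (w1,w6,w5), (w1,w6,w9), (w2,w3,w2), (w2,w3,w4), (w2,w3,w5), (w2,w3,w8), (w3,w2,w3), (w3,w4,w6), (w3,w4,w9), … and 18 more.
Total: 30.

30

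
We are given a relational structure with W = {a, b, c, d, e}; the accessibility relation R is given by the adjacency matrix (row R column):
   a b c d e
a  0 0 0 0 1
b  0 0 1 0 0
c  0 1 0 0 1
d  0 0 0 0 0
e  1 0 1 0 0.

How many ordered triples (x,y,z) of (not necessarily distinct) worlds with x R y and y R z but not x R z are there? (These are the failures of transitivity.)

Enumerating: (a,e,a), (a,e,c), (b,c,b), (b,c,e), (c,b,c), (c,e,a), (c,e,c), (e,a,e), (e,c,b), (e,c,e).

10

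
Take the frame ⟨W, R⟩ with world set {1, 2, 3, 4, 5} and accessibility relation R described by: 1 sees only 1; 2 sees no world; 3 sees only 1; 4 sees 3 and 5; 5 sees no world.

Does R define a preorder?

Reflexive: no — 2 is not related to itself.
Transitive: no — 4 R 3 and 3 R 1, but not 4 R 1.
So R is not a preorder.

No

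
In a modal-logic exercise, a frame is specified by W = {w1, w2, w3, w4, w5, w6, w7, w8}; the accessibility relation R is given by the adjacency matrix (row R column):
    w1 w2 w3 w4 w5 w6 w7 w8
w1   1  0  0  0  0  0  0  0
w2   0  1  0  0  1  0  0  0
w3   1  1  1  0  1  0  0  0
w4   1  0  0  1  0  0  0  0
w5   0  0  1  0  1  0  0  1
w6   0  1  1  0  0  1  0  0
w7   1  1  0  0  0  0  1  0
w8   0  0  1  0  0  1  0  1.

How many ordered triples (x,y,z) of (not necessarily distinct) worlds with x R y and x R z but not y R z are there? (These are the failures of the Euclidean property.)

Enumerating: (w2,w5,w2), (w3,w1,w2), (w3,w1,w3), (w3,w1,w5), (w3,w2,w1), (w3,w2,w3), (w3,w5,w1), (w3,w5,w2), (w4,w1,w4), (w5,w3,w8), (w5,w8,w5), (w6,w2,w3), … and 9 more.
Total: 21.

21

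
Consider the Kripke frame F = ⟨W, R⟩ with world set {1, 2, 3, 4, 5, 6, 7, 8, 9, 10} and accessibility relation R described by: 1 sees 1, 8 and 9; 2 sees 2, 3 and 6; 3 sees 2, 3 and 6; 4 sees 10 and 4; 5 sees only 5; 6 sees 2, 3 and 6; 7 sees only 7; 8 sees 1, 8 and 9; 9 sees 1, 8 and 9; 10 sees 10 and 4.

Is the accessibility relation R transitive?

Transitive: yes — every two-step R-path is closed by a direct edge.

Yes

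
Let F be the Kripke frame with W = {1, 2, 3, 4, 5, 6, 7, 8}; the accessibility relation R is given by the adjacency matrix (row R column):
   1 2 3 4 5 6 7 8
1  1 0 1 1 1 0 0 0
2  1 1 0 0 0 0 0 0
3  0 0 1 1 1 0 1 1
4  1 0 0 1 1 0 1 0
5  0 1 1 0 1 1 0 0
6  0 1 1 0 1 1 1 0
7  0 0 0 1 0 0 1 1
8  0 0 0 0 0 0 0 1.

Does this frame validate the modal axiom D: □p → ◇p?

Yes

By correspondence theory, D is valid on a frame iff R is serial.
Serial: yes — every world has a successor (e.g. 1 R 1).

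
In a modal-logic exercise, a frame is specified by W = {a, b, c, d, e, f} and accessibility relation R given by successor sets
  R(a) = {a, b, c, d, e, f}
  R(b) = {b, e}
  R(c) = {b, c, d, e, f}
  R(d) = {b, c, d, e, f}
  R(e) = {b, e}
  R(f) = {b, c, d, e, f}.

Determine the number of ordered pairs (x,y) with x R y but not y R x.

11

Enumerating: (a,b), (a,c), (a,d), (a,e), (a,f), (c,b), (c,e), (d,b), (d,e), (f,b), (f,e).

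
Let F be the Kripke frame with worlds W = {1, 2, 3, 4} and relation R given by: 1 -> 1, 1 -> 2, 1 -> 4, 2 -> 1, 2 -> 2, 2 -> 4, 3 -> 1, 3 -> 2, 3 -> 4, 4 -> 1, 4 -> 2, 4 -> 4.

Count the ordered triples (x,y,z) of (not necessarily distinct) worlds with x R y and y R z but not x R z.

0

R is transitive; there are no such tuples.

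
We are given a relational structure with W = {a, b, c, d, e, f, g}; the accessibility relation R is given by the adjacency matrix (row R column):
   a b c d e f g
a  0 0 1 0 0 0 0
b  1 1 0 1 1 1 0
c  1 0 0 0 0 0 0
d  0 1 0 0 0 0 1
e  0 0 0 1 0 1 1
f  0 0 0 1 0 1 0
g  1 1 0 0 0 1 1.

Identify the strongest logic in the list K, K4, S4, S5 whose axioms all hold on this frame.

Transitive (axiom 4): no — b R a and a R c, but not b R c.
Reflexive (axiom T): no — a is not related to itself.
Euclidean (axiom 5): no — b R a and b R d, but not a R d.
So F validates K; K4 would additionally require R to be transitive. The strongest is K.

K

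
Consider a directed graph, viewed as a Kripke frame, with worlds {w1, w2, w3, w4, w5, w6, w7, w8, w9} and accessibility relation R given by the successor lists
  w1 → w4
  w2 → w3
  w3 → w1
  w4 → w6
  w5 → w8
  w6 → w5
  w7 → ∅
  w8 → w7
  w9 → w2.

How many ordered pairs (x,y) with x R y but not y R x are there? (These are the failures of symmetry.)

Enumerating: (w1,w4), (w2,w3), (w3,w1), (w4,w6), (w5,w8), (w6,w5), (w8,w7), (w9,w2).

8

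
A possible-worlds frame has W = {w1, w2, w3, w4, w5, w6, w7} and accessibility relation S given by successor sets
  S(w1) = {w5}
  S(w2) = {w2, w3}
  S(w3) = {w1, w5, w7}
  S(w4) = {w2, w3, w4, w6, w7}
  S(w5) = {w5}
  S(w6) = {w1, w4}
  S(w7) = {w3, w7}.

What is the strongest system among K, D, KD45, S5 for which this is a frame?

D

Serial (axiom D): yes — every world has a successor (e.g. w1 S w5).
Euclidean (axiom 5): no — w3 S w1 and w3 S w7, but not w1 S w7.
Transitive (axiom 4): no — w2 S w3 and w3 S w1, but not w2 S w1.
Reflexive (axiom T): no — w1 is not related to itself.
So F validates K, D; KD45 would additionally require S to be Euclidean and transitive. The strongest is D.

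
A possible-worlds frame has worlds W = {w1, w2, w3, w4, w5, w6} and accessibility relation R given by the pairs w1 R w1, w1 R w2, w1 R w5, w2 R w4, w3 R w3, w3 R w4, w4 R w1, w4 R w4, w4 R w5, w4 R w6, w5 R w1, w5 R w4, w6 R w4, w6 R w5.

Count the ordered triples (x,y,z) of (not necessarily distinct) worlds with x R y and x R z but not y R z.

Enumerating: (w1,w2,w1), (w1,w2,w2), (w1,w2,w5), (w1,w5,w2), (w1,w5,w5), (w3,w4,w3), (w4,w1,w4), (w4,w1,w6), (w4,w5,w5), (w4,w5,w6), (w4,w6,w1), (w4,w6,w6), (w5,w1,w4), (w6,w5,w5).

14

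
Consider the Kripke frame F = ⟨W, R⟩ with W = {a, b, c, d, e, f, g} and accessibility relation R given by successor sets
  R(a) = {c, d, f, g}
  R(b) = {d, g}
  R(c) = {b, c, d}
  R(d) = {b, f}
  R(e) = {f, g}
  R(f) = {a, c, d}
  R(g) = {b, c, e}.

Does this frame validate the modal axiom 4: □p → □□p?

The schema 4 characterises exactly the transitive frames.
Transitive: no — a R c and c R b, but not a R b.

No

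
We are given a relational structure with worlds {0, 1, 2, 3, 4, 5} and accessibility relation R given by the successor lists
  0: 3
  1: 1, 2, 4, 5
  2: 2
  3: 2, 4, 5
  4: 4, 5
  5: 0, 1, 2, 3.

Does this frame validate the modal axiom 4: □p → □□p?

The schema 4 characterises exactly the transitive frames.
Transitive: no — 0 R 3 and 3 R 2, but not 0 R 2.

No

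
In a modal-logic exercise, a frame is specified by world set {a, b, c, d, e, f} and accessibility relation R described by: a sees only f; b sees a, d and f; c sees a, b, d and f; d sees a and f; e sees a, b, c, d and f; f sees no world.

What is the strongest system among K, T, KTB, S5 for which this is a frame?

Reflexive (axiom T): no — a is not related to itself.
Symmetric (axiom B): no — a R f but not f R a.
Euclidean (axiom 5): no — b R a and b R d, but not a R d.
So F validates K; T would additionally require R to be reflexive. The strongest is K.

K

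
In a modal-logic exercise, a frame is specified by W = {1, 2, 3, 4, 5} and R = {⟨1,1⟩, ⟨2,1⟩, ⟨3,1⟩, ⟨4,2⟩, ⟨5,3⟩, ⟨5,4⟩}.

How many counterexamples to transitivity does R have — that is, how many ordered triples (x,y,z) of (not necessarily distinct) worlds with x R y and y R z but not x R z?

3

Enumerating: (4,2,1), (5,3,1), (5,4,2).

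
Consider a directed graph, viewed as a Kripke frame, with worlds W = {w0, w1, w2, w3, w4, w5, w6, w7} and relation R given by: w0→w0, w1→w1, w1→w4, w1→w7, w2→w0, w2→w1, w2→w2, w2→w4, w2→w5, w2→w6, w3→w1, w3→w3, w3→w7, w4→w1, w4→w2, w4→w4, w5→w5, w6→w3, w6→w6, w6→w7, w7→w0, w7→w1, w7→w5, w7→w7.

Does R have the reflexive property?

Reflexive: yes — every world is R-related to itself.

Yes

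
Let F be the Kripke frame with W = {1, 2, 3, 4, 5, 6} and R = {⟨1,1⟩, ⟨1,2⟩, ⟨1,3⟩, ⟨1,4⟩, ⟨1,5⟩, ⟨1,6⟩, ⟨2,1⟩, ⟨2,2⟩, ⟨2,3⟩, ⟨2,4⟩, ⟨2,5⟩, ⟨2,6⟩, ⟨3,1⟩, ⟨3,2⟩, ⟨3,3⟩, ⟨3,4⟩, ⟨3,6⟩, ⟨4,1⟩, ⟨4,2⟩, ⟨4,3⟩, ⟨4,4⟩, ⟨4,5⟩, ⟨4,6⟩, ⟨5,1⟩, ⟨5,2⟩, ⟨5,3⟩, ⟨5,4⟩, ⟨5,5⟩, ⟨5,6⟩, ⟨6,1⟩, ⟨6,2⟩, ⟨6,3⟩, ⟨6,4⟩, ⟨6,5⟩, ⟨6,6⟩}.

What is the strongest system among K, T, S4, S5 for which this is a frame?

T

Reflexive (axiom T): yes — every world is R-related to itself.
Transitive (axiom 4): no — 3 R 1 and 1 R 5, but not 3 R 5.
Euclidean (axiom 5): no — 1 R 3 and 1 R 5, but not 3 R 5.
So F validates K, T; S4 would additionally require R to be transitive. The strongest is T.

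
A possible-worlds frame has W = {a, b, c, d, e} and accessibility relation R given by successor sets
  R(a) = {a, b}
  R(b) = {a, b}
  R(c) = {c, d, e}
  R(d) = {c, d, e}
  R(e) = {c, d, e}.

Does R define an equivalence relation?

Reflexive: yes — every world is R-related to itself.
Symmetric: yes — every pair in R has its reverse in R.
Transitive: yes — every two-step R-path is closed by a direct edge.
So R is an equivalence relation.

Yes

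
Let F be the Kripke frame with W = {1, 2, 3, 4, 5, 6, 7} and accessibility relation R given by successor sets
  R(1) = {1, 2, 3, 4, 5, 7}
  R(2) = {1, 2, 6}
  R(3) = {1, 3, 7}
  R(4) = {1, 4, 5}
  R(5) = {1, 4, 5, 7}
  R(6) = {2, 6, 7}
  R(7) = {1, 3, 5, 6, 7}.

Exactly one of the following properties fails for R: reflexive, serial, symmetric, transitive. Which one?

Reflexive: yes — every world is R-related to itself.
Serial: yes — every world has a successor (e.g. 1 R 1).
Symmetric: yes — every pair in R has its reverse in R.
Transitive: no — 1 R 2 and 2 R 6, but not 1 R 6.
Only transitive fails.

transitive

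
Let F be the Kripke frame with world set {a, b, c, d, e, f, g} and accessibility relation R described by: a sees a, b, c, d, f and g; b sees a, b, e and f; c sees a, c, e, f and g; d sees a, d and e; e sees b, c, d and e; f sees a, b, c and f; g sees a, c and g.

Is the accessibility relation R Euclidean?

No

Euclidean: no — a R b and a R c, but not b R c.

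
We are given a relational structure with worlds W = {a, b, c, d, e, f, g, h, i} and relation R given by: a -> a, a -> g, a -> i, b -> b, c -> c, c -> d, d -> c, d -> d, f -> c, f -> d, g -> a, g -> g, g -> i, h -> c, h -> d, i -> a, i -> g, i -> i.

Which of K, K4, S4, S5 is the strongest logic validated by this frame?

Transitive (axiom 4): yes — every two-step R-path is closed by a direct edge.
Reflexive (axiom T): no — e is not related to itself.
Euclidean (axiom 5): yes — any two successors of a common world are R-related.
So F validates K, K4; S4 would additionally require R to be reflexive. The strongest is K4.

K4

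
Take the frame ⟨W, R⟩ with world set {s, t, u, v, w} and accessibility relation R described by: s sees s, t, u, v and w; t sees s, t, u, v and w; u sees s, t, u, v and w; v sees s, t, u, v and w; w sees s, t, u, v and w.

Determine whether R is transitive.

Yes

Transitive: yes — every two-step R-path is closed by a direct edge.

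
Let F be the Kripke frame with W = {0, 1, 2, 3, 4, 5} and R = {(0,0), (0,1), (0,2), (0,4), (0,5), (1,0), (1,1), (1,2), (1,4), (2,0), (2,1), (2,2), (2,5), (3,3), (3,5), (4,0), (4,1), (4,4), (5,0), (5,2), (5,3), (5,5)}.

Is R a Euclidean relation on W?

Euclidean: no — 0 R 1 and 0 R 5, but not 1 R 5.

No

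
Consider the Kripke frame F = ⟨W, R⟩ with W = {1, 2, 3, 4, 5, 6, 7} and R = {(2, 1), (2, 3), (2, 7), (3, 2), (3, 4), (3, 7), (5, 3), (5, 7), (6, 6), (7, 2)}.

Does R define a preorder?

Reflexive: no — 1 is not related to itself.
Transitive: no — 2 R 3 and 3 R 4, but not 2 R 4.
So R is not a preorder.

No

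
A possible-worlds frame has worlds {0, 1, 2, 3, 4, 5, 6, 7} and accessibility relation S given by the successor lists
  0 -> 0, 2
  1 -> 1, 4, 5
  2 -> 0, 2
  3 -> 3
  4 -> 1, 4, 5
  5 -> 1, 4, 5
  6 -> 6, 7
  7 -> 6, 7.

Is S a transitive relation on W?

Transitive: yes — every two-step S-path is closed by a direct edge.

Yes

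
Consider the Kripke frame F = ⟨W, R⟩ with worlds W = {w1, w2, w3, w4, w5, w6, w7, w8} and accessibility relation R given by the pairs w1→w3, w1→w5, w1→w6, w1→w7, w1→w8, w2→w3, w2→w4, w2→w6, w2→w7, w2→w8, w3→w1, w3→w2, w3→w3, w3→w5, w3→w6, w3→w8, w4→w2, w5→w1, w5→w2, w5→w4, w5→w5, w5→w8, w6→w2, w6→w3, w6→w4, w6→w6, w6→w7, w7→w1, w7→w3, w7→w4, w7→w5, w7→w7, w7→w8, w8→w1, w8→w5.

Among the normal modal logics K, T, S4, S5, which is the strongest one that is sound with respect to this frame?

Reflexive (axiom T): no — w1 is not related to itself.
Transitive (axiom 4): no — w1 R w3 and w3 R w2, but not w1 R w2.
Euclidean (axiom 5): no — w1 R w3 and w1 R w7, but not w3 R w7.
So F validates K; T would additionally require R to be reflexive. The strongest is K.

K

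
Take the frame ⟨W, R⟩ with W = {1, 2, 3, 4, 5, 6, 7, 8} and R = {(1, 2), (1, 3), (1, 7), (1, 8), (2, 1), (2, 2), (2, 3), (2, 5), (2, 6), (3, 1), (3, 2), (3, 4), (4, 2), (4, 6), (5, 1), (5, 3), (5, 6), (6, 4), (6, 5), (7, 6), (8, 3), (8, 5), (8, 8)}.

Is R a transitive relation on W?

Transitive: no — 1 R 2 and 2 R 5, but not 1 R 5.

No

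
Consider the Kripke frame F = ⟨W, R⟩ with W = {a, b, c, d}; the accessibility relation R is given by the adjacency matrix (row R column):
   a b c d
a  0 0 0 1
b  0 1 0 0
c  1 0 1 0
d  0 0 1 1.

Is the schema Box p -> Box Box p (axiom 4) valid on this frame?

No

By correspondence theory, 4 is valid on a frame iff R is transitive.
Transitive: no — a R d and d R c, but not a R c.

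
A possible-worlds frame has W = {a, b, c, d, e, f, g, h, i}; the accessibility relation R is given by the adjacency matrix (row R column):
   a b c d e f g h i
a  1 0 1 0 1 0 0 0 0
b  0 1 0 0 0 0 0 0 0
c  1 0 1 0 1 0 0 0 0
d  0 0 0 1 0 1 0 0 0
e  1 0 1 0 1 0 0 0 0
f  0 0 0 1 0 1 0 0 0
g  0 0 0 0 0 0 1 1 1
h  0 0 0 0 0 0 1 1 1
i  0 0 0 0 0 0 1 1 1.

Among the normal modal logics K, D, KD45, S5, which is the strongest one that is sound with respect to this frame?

S5

Serial (axiom D): yes — every world has a successor (e.g. a R a).
Euclidean (axiom 5): yes — any two successors of a common world are R-related.
Transitive (axiom 4): yes — every two-step R-path is closed by a direct edge.
Reflexive (axiom T): yes — every world is R-related to itself.
So F validates K, D, KD45, S5. The strongest is S5.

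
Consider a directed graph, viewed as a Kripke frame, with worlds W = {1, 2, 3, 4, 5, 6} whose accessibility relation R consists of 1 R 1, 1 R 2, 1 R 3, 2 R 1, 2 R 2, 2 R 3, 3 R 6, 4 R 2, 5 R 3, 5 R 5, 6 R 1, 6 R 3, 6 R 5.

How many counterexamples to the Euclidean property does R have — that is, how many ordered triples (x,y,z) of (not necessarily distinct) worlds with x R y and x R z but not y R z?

14

Enumerating: (1,3,1), (1,3,2), (1,3,3), (2,3,1), (2,3,2), (2,3,3), (3,6,6), (5,3,3), (5,3,5), (6,1,5), (6,3,1), (6,3,3), (6,3,5), (6,5,1).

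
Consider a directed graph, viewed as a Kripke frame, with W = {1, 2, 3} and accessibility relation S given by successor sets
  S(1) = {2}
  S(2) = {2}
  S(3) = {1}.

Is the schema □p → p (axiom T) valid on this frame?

By correspondence theory, T is valid on a frame iff S is reflexive.
Reflexive: no — 1 is not related to itself.

No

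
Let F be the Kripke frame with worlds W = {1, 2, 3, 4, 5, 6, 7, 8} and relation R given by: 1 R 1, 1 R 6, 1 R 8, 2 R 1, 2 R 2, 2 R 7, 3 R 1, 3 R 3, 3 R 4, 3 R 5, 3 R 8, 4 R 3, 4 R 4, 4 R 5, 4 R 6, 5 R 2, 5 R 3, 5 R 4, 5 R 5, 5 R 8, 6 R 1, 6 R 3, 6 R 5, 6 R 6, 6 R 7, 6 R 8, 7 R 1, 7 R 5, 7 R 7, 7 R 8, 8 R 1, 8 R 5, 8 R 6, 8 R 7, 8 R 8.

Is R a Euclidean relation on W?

Euclidean: no — 2 R 1 and 2 R 7, but not 1 R 7.

No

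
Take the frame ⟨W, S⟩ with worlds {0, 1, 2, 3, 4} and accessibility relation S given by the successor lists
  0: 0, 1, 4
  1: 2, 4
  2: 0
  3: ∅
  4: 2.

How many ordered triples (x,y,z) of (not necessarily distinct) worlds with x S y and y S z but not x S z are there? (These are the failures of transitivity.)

Enumerating: (0,1,2), (0,4,2), (1,2,0), (2,0,1), (2,0,4), (4,2,0).

6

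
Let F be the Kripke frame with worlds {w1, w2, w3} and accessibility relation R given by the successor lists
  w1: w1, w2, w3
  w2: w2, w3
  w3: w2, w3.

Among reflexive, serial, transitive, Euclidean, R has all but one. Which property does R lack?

Reflexive: yes — every world is R-related to itself.
Serial: yes — every world has a successor (e.g. w1 R w1).
Transitive: yes — every two-step R-path is closed by a direct edge.
Euclidean: no — w1 R w2 and w1 R w1, but not w2 R w1.
Only Euclidean fails.

Euclidean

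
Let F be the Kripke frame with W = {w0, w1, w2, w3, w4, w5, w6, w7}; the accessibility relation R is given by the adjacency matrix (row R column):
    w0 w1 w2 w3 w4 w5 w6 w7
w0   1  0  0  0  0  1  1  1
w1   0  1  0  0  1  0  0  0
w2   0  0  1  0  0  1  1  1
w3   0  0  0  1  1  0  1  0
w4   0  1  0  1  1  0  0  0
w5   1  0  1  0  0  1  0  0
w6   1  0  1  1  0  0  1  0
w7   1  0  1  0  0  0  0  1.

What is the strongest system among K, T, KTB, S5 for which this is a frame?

KTB

Reflexive (axiom T): yes — every world is R-related to itself.
Symmetric (axiom B): yes — every pair in R has its reverse in R.
Euclidean (axiom 5): no — w0 R w5 and w0 R w6, but not w5 R w6.
So F validates K, T, KTB; S5 would additionally require R to be Euclidean. The strongest is KTB.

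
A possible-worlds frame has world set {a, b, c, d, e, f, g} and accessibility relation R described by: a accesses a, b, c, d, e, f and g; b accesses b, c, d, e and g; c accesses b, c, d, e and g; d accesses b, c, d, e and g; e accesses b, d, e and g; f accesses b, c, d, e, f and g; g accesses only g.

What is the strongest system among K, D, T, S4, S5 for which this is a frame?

Serial (axiom D): yes — every world has a successor (e.g. a R a).
Reflexive (axiom T): yes — every world is R-related to itself.
Transitive (axiom 4): no — e R b and b R c, but not e R c.
Euclidean (axiom 5): no — a R b and a R f, but not b R f.
So F validates K, D, T; S4 would additionally require R to be transitive. The strongest is T.

T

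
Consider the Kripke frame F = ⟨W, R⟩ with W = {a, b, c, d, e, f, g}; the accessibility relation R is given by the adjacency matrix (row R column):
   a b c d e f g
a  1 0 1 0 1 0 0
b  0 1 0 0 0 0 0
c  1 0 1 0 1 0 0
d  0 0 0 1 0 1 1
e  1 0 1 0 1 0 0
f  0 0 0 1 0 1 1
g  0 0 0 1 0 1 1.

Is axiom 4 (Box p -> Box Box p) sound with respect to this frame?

Yes

The schema 4 characterises exactly the transitive frames.
Transitive: yes — every two-step R-path is closed by a direct edge.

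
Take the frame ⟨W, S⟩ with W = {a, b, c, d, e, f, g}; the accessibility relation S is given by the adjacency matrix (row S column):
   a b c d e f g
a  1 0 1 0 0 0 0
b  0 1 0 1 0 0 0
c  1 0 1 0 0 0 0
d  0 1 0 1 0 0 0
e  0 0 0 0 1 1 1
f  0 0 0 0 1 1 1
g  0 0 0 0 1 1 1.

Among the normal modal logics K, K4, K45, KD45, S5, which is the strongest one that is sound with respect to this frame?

Transitive (axiom 4): yes — every two-step S-path is closed by a direct edge.
Euclidean (axiom 5): yes — any two successors of a common world are S-related.
Serial (axiom D): yes — every world has a successor (e.g. a S a).
Reflexive (axiom T): yes — every world is S-related to itself.
So F validates K, K4, K45, KD45, S5. The strongest is S5.

S5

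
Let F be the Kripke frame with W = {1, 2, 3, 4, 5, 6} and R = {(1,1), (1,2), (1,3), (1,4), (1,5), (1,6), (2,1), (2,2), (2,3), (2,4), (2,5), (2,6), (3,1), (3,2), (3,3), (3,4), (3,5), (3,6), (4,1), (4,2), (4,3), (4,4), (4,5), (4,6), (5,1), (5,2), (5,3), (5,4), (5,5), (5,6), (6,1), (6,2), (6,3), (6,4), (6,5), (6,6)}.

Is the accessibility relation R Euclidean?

Yes

Euclidean: yes — any two successors of a common world are R-related.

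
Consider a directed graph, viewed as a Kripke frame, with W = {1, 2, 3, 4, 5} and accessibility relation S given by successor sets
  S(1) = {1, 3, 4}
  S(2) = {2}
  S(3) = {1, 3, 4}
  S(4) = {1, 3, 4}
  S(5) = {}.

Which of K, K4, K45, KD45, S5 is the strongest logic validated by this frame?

K45

Transitive (axiom 4): yes — every two-step S-path is closed by a direct edge.
Euclidean (axiom 5): yes — any two successors of a common world are S-related.
Serial (axiom D): no — 5 has no S-successor.
Reflexive (axiom T): no — 5 is not related to itself.
So F validates K, K4, K45; KD45 would additionally require S to be serial. The strongest is K45.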